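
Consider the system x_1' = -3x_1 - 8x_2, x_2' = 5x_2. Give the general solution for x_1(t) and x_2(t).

x_1(t) = -C_1e^(-3t) + C_2e^(5t), x_2(t) = -C_2e^(5t)

Coefficient matrix A = [[-3, -8], [0, 5]].
Characteristic polynomial det(A - λI) = λ^2 - 2λ - 15 = 0.
Eigenvalues λ = -3, 5.
For λ=-3: (A-λI) row 1 is [0, -8], so an eigenvector is (-1, 0).
For λ=5: (A-λI) row 1 is [-8, -8], so an eigenvector is (1, -1).
General solution: C_1e^(-3t)(-1,0) + C_2e^(5t)(1,-1).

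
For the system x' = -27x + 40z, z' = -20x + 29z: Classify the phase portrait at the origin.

unstable spiral

A = [[-27,40],[-20,29]]; det(A-λI) = λ^2 - 2λ + 17.
λ = 1 ± 4i: positive real part.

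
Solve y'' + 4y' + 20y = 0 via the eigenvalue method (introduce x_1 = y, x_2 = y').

y(t) = c_1e^(-2t)cos(4t) + c_2e^(-2t)sin(4t)

Let x_1 = y, x_2 = y'. Then x_1' = x_2 and x_2' = -20x_1 - 4x_2.
A = [[0,1],[-20,-4]]; det(A-λI) = λ^2 + 4λ + 20.
Eigenvalues λ = -2 ± 4i.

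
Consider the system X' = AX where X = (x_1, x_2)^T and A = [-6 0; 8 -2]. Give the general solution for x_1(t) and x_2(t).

x_1(t) = -c_2e^(-6t), x_2(t) = c_1e^(-2t) + 2c_2e^(-6t)

Coefficient matrix A = [[-6, 0], [8, -2]].
Characteristic polynomial det(A - λI) = λ^2 + 8λ + 12 = 0.
Eigenvalues λ = -2, -6.
For λ=-2: (A-λI) row 1 is [-4, 0], so an eigenvector is (0, 1).
For λ=-6: (A-λI) row 2 is [8, 4], so an eigenvector is (-1, 2).
General solution: c_1e^(-2t)(0,1) + c_2e^(-6t)(-1,2).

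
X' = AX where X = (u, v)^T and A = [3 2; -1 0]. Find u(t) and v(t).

Coefficient matrix A = [[3, 2], [-1, 0]].
Characteristic polynomial det(A - λI) = λ^2 - 3λ + 2 = 0.
Eigenvalues λ = 1, 2.
For λ=1: (A-λI) row 1 is [2, 2], so an eigenvector is (-1, 1).
For λ=2: (A-λI) row 1 is [1, 2], so an eigenvector is (-2, 1).
General solution: C_1e^(t)(-1,1) + C_2e^(2t)(-2,1).

u(t) = -C_1e^(t) - 2C_2e^(2t), v(t) = C_1e^(t) + C_2e^(2t)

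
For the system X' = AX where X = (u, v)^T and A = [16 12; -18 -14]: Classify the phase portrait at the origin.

A = [[16,12],[-18,-14]]; det(A-λI) = λ^2 - 2λ - 8.
λ = -2, 4: opposite signs.

saddle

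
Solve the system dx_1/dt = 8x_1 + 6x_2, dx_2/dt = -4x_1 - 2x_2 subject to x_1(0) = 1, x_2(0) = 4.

Coefficient matrix A = [[8, 6], [-4, -2]].
Characteristic polynomial det(A - λI) = λ^2 - 6λ + 8 = 0.
Eigenvalues λ = 2, 4.
For λ=2: (A-λI) row 1 is [6, 6], so an eigenvector is (1, -1).
For λ=4: (A-λI) row 1 is [4, 6], so an eigenvector is (3, -2).
General solution: C_1e^(2t)(1,-1) + C_2e^(4t)(3,-2).
Applying x_1(0)=1, x_2(0)=4 gives C_1=-14, C_2=5.

x_1(t) = 15e^(4t) - 14e^(2t), x_2(t) = -10e^(4t) + 14e^(2t)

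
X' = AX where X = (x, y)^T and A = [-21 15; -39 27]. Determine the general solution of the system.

x(t) = c_1e^(3t)sin(3t) - 2c_1e^(3t)cos(3t) - 2c_2e^(3t)sin(3t) - c_2e^(3t)cos(3t), y(t) = 2c_1e^(3t)sin(3t) - 3c_1e^(3t)cos(3t) - 3c_2e^(3t)sin(3t) - 2c_2e^(3t)cos(3t)

Coefficient matrix A = [[-21, 15], [-39, 27]].
Characteristic polynomial det(A - λI) = λ^2 - 6λ + 18 = 0.
Eigenvalues λ = 3 ± 3i (complex conjugate pair).
For λ=3+3i: an eigenvector is (-2,-3) - i(1,2) = (-2 - i, -3 - 2i).
A real fundamental pair from Re and Im of e^((3+3i)t)v: X_1 = e^(3t)(cos(3t)·(-2,-3) + sin(3t)·(1,2)), X_2 = e^(3t)(sin(3t)·(-2,-3) - cos(3t)·(1,2)).
General solution: c_1X_1 + c_2X_2.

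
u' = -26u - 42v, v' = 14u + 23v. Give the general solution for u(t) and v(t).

Coefficient matrix A = [[-26, -42], [14, 23]].
Characteristic polynomial det(A - λI) = λ^2 + 3λ - 10 = 0.
Eigenvalues λ = -5, 2.
For λ=-5: (A-λI) row 1 is [-21, -42], so an eigenvector is (2, -1).
For λ=2: (A-λI) row 1 is [-28, -42], so an eigenvector is (3, -2).
General solution: c_1e^(-5t)(2,-1) + c_2e^(2t)(3,-2).

u(t) = 2c_1e^(-5t) + 3c_2e^(2t), v(t) = -c_1e^(-5t) - 2c_2e^(2t)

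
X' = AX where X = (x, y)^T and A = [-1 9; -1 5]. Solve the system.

x(t) = 3C_1e^(2t) + 3C_2te^(2t) + 2C_2e^(2t), y(t) = C_1e^(2t) + C_2te^(2t) + C_2e^(2t)

Coefficient matrix A = [[-1, 9], [-1, 5]].
Characteristic polynomial det(A - λI) = λ^2 - 4λ + 4 = 0.
Single eigenvalue λ = 2 with algebraic multiplicity 2.
Eigenvector v = (3,1); generalized eigenvector w with (A-λI)w=v is (2,1).
General solution: e^(2t)[C_1·v + C_2·(t·v + w)].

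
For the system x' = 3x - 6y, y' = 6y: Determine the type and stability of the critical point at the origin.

unstable node

A = [[3,-6],[0,6]]; det(A-λI) = λ^2 - 9λ + 18.
λ = 3, 6: both positive.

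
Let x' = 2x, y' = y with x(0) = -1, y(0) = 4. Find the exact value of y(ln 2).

8

A = [[2,0],[0,1]]; eigenvalues λ = 1, 2.
Eigenvectors: (0,1) for λ=1, (-1,0) for λ=2.
From the initial condition, c_1 = 4, c_2 = 1.
y(ln 2) = (4)(2^1)(1) + (1)(2^2)(0) = 8.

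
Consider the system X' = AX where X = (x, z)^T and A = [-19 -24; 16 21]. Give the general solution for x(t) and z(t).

x(t) = C_1e^(5t) + 3C_2e^(-3t), z(t) = -C_1e^(5t) - 2C_2e^(-3t)

Coefficient matrix A = [[-19, -24], [16, 21]].
Characteristic polynomial det(A - λI) = λ^2 - 2λ - 15 = 0.
Eigenvalues λ = 5, -3.
For λ=5: (A-λI) row 1 is [-24, -24], so an eigenvector is (1, -1).
For λ=-3: (A-λI) row 1 is [-16, -24], so an eigenvector is (3, -2).
General solution: C_1e^(5t)(1,-1) + C_2e^(-3t)(3,-2).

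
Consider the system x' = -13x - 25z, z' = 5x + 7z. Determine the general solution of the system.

x(t) = -2K_1e^(-3t)sin(5t) + K_1e^(-3t)cos(5t) + K_2e^(-3t)sin(5t) + 2K_2e^(-3t)cos(5t), z(t) = K_1e^(-3t)sin(5t) - K_2e^(-3t)cos(5t)

Coefficient matrix A = [[-13, -25], [5, 7]].
Characteristic polynomial det(A - λI) = λ^2 + 6λ + 34 = 0.
Eigenvalues λ = -3 ± 5i (complex conjugate pair).
For λ=-3+5i: an eigenvector is (1,0) - i(-2,1) = (1 + 2i, 0 - i).
A real fundamental pair from Re and Im of e^((-3+5i)t)v: X_1 = e^(-3t)(cos(5t)·(1,0) + sin(5t)·(-2,1)), X_2 = e^(-3t)(sin(5t)·(1,0) - cos(5t)·(-2,1)).
General solution: K_1X_1 + K_2X_2.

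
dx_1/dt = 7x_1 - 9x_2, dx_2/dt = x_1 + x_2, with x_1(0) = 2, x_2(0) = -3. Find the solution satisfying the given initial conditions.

Coefficient matrix A = [[7, -9], [1, 1]].
Characteristic polynomial det(A - λI) = λ^2 - 8λ + 16 = 0.
Single eigenvalue λ = 4 with algebraic multiplicity 2.
Eigenvector v = (3,1); generalized eigenvector w with (A-λI)w=v is (-2,-1).
General solution: e^(4t)[K_1·v + K_2·(t·v + w)].
Applying x_1(0)=2, x_2(0)=-3 gives K_1=8, K_2=11.

x_1(t) = 33te^(4t) + 2e^(4t), x_2(t) = 11te^(4t) - 3e^(4t)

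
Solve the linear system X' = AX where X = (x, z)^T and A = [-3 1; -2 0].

x(t) = C_1e^(-t) + C_2e^(-2t), z(t) = 2C_1e^(-t) + C_2e^(-2t)

Coefficient matrix A = [[-3, 1], [-2, 0]].
Characteristic polynomial det(A - λI) = λ^2 + 3λ + 2 = 0.
Eigenvalues λ = -1, -2.
For λ=-1: (A-λI) row 1 is [-2, 1], so an eigenvector is (1, 2).
For λ=-2: (A-λI) row 1 is [-1, 1], so an eigenvector is (1, 1).
General solution: C_1e^(-t)(1,2) + C_2e^(-2t)(1,1).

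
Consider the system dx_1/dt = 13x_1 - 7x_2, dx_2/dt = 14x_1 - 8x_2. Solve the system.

Coefficient matrix A = [[13, -7], [14, -8]].
Characteristic polynomial det(A - λI) = λ^2 - 5λ - 6 = 0.
Eigenvalues λ = -1, 6.
For λ=-1: (A-λI) row 1 is [14, -7], so an eigenvector is (1, 2).
For λ=6: (A-λI) row 1 is [7, -7], so an eigenvector is (-1, -1).
General solution: C_1e^(-t)(1,2) + C_2e^(6t)(-1,-1).

x_1(t) = C_1e^(-t) - C_2e^(6t), x_2(t) = 2C_1e^(-t) - C_2e^(6t)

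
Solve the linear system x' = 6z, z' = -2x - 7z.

x(t) = 2K_1e^(-3t) + 3K_2e^(-4t), z(t) = -K_1e^(-3t) - 2K_2e^(-4t)

Coefficient matrix A = [[0, 6], [-2, -7]].
Characteristic polynomial det(A - λI) = λ^2 + 7λ + 12 = 0.
Eigenvalues λ = -3, -4.
For λ=-3: (A-λI) row 1 is [3, 6], so an eigenvector is (2, -1).
For λ=-4: (A-λI) row 1 is [4, 6], so an eigenvector is (3, -2).
General solution: K_1e^(-3t)(2,-1) + K_2e^(-4t)(3,-2).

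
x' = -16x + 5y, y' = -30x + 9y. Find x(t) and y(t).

Coefficient matrix A = [[-16, 5], [-30, 9]].
Characteristic polynomial det(A - λI) = λ^2 + 7λ + 6 = 0.
Eigenvalues λ = -1, -6.
For λ=-1: (A-λI) row 1 is [-15, 5], so an eigenvector is (-1, -3).
For λ=-6: (A-λI) row 1 is [-10, 5], so an eigenvector is (-1, -2).
General solution: K_1e^(-t)(-1,-3) + K_2e^(-6t)(-1,-2).

x(t) = -K_1e^(-t) - K_2e^(-6t), y(t) = -3K_1e^(-t) - 2K_2e^(-6t)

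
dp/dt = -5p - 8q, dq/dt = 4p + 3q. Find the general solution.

Coefficient matrix A = [[-5, -8], [4, 3]].
Characteristic polynomial det(A - λI) = λ^2 + 2λ + 17 = 0.
Eigenvalues λ = -1 ± 4i (complex conjugate pair).
For λ=-1+4i: an eigenvector is (-1,0) - i(1,-1) = (-1 - i, 0 + i).
A real fundamental pair from Re and Im of e^((-1+4i)t)v: X_1 = e^(-t)(cos(4t)·(-1,0) + sin(4t)·(1,-1)), X_2 = e^(-t)(sin(4t)·(-1,0) - cos(4t)·(1,-1)).
General solution: K_1X_1 + K_2X_2.

p(t) = K_1e^(-t)sin(4t) - K_1e^(-t)cos(4t) - K_2e^(-t)sin(4t) - K_2e^(-t)cos(4t), q(t) = -K_1e^(-t)sin(4t) + K_2e^(-t)cos(4t)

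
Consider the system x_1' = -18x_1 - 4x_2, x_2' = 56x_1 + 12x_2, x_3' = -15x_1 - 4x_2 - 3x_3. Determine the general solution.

Coefficient matrix A = [[-18, -4, 0], [56, 12, 0], [-15, -4, -3]].
det(A - λI) = 0 gives eigenvalues λ = -2, -4, -3.
For λ=-2: eigenvector (1,-4,1).
For λ=-4: eigenvector (2,-7,2).
For λ=-3: eigenvector (0,0,1).
General solution: c_1e^(-2t)(1,-4,1) + c_2e^(-4t)(2,-7,2) + c_3e^(-3t)(0,0,1).

x_1(t) = c_1e^(-2t) + 2c_2e^(-4t), x_2(t) = -4c_1e^(-2t) - 7c_2e^(-4t), x_3(t) = c_1e^(-2t) + 2c_2e^(-4t) + c_3e^(-3t)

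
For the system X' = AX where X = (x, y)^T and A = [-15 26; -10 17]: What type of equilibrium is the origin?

unstable spiral

A = [[-15,26],[-10,17]]; det(A-λI) = λ^2 - 2λ + 5.
λ = 1 ± 2i: positive real part.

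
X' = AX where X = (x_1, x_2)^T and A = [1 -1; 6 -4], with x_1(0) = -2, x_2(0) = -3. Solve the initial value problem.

x_1(t) = -3e^(-t) + e^(-2t), x_2(t) = -6e^(-t) + 3e^(-2t)

Coefficient matrix A = [[1, -1], [6, -4]].
Characteristic polynomial det(A - λI) = λ^2 + 3λ + 2 = 0.
Eigenvalues λ = -1, -2.
For λ=-1: (A-λI) row 1 is [2, -1], so an eigenvector is (-1, -2).
For λ=-2: (A-λI) row 1 is [3, -1], so an eigenvector is (-1, -3).
General solution: C_1e^(-t)(-1,-2) + C_2e^(-2t)(-1,-3).
Applying x_1(0)=-2, x_2(0)=-3 gives C_1=3, C_2=-1.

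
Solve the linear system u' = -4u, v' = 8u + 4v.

Coefficient matrix A = [[-4, 0], [8, 4]].
Characteristic polynomial det(A - λI) = λ^2 - 16 = 0.
Eigenvalues λ = -4, 4.
For λ=-4: (A-λI) row 2 is [8, 8], so an eigenvector is (1, -1).
For λ=4: (A-λI) row 1 is [-8, 0], so an eigenvector is (0, -1).
General solution: K_1e^(-4t)(1,-1) + K_2e^(4t)(0,-1).

u(t) = K_1e^(-4t), v(t) = -K_1e^(-4t) - K_2e^(4t)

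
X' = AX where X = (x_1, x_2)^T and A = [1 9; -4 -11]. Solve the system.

x_1(t) = -3K_1e^(-5t) - 3K_2te^(-5t) + K_2e^(-5t), x_2(t) = 2K_1e^(-5t) + 2K_2te^(-5t) - K_2e^(-5t)

Coefficient matrix A = [[1, 9], [-4, -11]].
Characteristic polynomial det(A - λI) = λ^2 + 10λ + 25 = 0.
Single eigenvalue λ = -5 with algebraic multiplicity 2.
Eigenvector v = (-3,2); generalized eigenvector w with (A-λI)w=v is (1,-1).
General solution: e^(-5t)[K_1·v + K_2·(t·v + w)].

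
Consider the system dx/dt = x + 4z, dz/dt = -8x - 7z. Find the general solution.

Coefficient matrix A = [[1, 4], [-8, -7]].
Characteristic polynomial det(A - λI) = λ^2 + 6λ + 25 = 0.
Eigenvalues λ = -3 ± 4i (complex conjugate pair).
For λ=-3+4i: an eigenvector is (0,-1) - i(-1,1) = (0 + i, -1 - i).
A real fundamental pair from Re and Im of e^((-3+4i)t)v: X_1 = e^(-3t)(cos(4t)·(0,-1) + sin(4t)·(-1,1)), X_2 = e^(-3t)(sin(4t)·(0,-1) - cos(4t)·(-1,1)).
General solution: c_1X_1 + c_2X_2.

x(t) = -c_1e^(-3t)sin(4t) + c_2e^(-3t)cos(4t), z(t) = c_1e^(-3t)sin(4t) - c_1e^(-3t)cos(4t) - c_2e^(-3t)sin(4t) - c_2e^(-3t)cos(4t)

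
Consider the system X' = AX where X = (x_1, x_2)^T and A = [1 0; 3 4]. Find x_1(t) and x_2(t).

x_1(t) = -C_1e^(t), x_2(t) = C_1e^(t) + C_2e^(4t)

Coefficient matrix A = [[1, 0], [3, 4]].
Characteristic polynomial det(A - λI) = λ^2 - 5λ + 4 = 0.
Eigenvalues λ = 1, 4.
For λ=1: (A-λI) row 2 is [3, 3], so an eigenvector is (-1, 1).
For λ=4: (A-λI) row 1 is [-3, 0], so an eigenvector is (0, 1).
General solution: C_1e^(t)(-1,1) + C_2e^(4t)(0,1).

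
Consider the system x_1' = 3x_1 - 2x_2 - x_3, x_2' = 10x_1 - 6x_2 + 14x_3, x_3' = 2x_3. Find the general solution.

Coefficient matrix A = [[3, -2, -1], [10, -6, 14], [0, 0, 2]].
det(A - λI) = 0 gives eigenvalues λ = -1, -2, 2.
For λ=-1: eigenvector (1,2,0).
For λ=-2: eigenvector (2,5,0).
For λ=2: eigenvector (-3,-2,1).
General solution: C_1e^(-t)(1,2,0) + C_2e^(-2t)(2,5,0) + C_3e^(2t)(-3,-2,1).

x_1(t) = C_1e^(-t) + 2C_2e^(-2t) - 3C_3e^(2t), x_2(t) = 2C_1e^(-t) + 5C_2e^(-2t) - 2C_3e^(2t), x_3(t) = C_3e^(2t)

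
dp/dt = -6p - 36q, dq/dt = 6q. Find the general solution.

p(t) = K_1e^(-6t) - 3K_2e^(6t), q(t) = K_2e^(6t)

Coefficient matrix A = [[-6, -36], [0, 6]].
Characteristic polynomial det(A - λI) = λ^2 - 36 = 0.
Eigenvalues λ = -6, 6.
For λ=-6: (A-λI) row 1 is [0, -36], so an eigenvector is (1, 0).
For λ=6: (A-λI) row 1 is [-12, -36], so an eigenvector is (-3, 1).
General solution: K_1e^(-6t)(1,0) + K_2e^(6t)(-3,1).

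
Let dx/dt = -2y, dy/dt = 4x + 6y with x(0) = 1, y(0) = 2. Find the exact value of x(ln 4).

A = [[0,-2],[4,6]]; eigenvalues λ = 2, 4.
Eigenvectors: (1,-1) for λ=2, (-1,2) for λ=4.
From the initial condition, c_1 = 4, c_2 = 3.
x(ln 4) = (4)(4^2)(1) + (3)(4^4)(-1) = -704.

-704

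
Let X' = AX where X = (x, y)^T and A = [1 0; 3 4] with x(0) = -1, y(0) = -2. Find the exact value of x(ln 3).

A = [[1,0],[3,4]]; eigenvalues λ = 4, 1.
Eigenvectors: (0,1) for λ=4, (1,-1) for λ=1.
From the initial condition, c_1 = -3, c_2 = -1.
x(ln 3) = (-3)(3^4)(0) + (-1)(3^1)(1) = -3.

-3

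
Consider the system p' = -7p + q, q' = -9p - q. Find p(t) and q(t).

p(t) = C_1e^(-4t) + C_2te^(-4t) - C_2e^(-4t), q(t) = 3C_1e^(-4t) + 3C_2te^(-4t) - 2C_2e^(-4t)

Coefficient matrix A = [[-7, 1], [-9, -1]].
Characteristic polynomial det(A - λI) = λ^2 + 8λ + 16 = 0.
Single eigenvalue λ = -4 with algebraic multiplicity 2.
Eigenvector v = (1,3); generalized eigenvector w with (A-λI)w=v is (-1,-2).
General solution: e^(-4t)[C_1·v + C_2·(t·v + w)].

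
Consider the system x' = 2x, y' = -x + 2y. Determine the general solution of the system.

Coefficient matrix A = [[2, 0], [-1, 2]].
Characteristic polynomial det(A - λI) = λ^2 - 4λ + 4 = 0.
Single eigenvalue λ = 2 with algebraic multiplicity 2.
Eigenvector v = (0,-1); generalized eigenvector w with (A-λI)w=v is (1,3).
General solution: e^(2t)[c_1·v + c_2·(t·v + w)].

x(t) = c_2e^(2t), y(t) = -c_1e^(2t) - c_2te^(2t) + 3c_2e^(2t)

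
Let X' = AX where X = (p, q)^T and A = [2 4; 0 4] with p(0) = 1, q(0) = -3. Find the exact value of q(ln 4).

A = [[2,4],[0,4]]; eigenvalues λ = 2, 4.
Eigenvectors: (-1,0) for λ=2, (-2,-1) for λ=4.
From the initial condition, c_1 = -7, c_2 = 3.
q(ln 4) = (-7)(4^2)(0) + (3)(4^4)(-1) = -768.

-768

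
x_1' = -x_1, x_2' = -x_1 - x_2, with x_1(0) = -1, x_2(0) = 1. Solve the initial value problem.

x_1(t) = -e^(-t), x_2(t) = te^(-t) + e^(-t)

Coefficient matrix A = [[-1, 0], [-1, -1]].
Characteristic polynomial det(A - λI) = λ^2 + 2λ + 1 = 0.
Single eigenvalue λ = -1 with algebraic multiplicity 2.
Eigenvector v = (0,-1); generalized eigenvector w with (A-λI)w=v is (1,1).
General solution: e^(-t)[C_1·v + C_2·(t·v + w)].
Applying x_1(0)=-1, x_2(0)=1 gives C_1=-2, C_2=-1.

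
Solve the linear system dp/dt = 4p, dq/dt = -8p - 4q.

Coefficient matrix A = [[4, 0], [-8, -4]].
Characteristic polynomial det(A - λI) = λ^2 - 16 = 0.
Eigenvalues λ = 4, -4.
For λ=4: (A-λI) row 2 is [-8, -8], so an eigenvector is (1, -1).
For λ=-4: (A-λI) row 1 is [8, 0], so an eigenvector is (0, 1).
General solution: C_1e^(4t)(1,-1) + C_2e^(-4t)(0,1).

p(t) = C_1e^(4t), q(t) = -C_1e^(4t) + C_2e^(-4t)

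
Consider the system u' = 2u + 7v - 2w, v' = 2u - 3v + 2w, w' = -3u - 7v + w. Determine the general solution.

u(t) = K_1e^(4t) - K_2e^(-t) + K_3e^(-3t), v(t) = K_2e^(-t) - K_3e^(-3t), w(t) = -K_1e^(4t) + 2K_2e^(-t) - K_3e^(-3t)

Coefficient matrix A = [[2, 7, -2], [2, -3, 2], [-3, -7, 1]].
det(A - λI) = 0 gives eigenvalues λ = 4, -1, -3.
For λ=4: eigenvector (1,0,-1).
For λ=-1: eigenvector (-1,1,2).
For λ=-3: eigenvector (1,-1,-1).
General solution: K_1e^(4t)(1,0,-1) + K_2e^(-t)(-1,1,2) + K_3e^(-3t)(1,-1,-1).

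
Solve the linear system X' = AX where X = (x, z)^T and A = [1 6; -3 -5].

x(t) = -C_1e^(-2t)sin(3t) - C_1e^(-2t)cos(3t) - C_2e^(-2t)sin(3t) + C_2e^(-2t)cos(3t), z(t) = C_1e^(-2t)sin(3t) - C_2e^(-2t)cos(3t)

Coefficient matrix A = [[1, 6], [-3, -5]].
Characteristic polynomial det(A - λI) = λ^2 + 4λ + 13 = 0.
Eigenvalues λ = -2 ± 3i (complex conjugate pair).
For λ=-2+3i: an eigenvector is (-1,0) - i(-1,1) = (-1 + i, 0 - i).
A real fundamental pair from Re and Im of e^((-2+3i)t)v: X_1 = e^(-2t)(cos(3t)·(-1,0) + sin(3t)·(-1,1)), X_2 = e^(-2t)(sin(3t)·(-1,0) - cos(3t)·(-1,1)).
General solution: C_1X_1 + C_2X_2.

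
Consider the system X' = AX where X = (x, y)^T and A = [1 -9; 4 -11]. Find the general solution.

Coefficient matrix A = [[1, -9], [4, -11]].
Characteristic polynomial det(A - λI) = λ^2 + 10λ + 25 = 0.
Single eigenvalue λ = -5 with algebraic multiplicity 2.
Eigenvector v = (3,2); generalized eigenvector w with (A-λI)w=v is (-1,-1).
General solution: e^(-5t)[c_1·v + c_2·(t·v + w)].

x(t) = 3c_1e^(-5t) + 3c_2te^(-5t) - c_2e^(-5t), y(t) = 2c_1e^(-5t) + 2c_2te^(-5t) - c_2e^(-5t)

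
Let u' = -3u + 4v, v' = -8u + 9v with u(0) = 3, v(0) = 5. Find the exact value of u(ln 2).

A = [[-3,4],[-8,9]]; eigenvalues λ = 5, 1.
Eigenvectors: (-1,-2) for λ=5, (1,1) for λ=1.
From the initial condition, c_1 = -2, c_2 = 1.
u(ln 2) = (-2)(2^5)(-1) + (1)(2^1)(1) = 66.

66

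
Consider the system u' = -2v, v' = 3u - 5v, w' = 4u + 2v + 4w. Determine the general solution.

Coefficient matrix A = [[0, -2, 0], [3, -5, 0], [4, 2, 4]].
det(A - λI) = 0 gives eigenvalues λ = -2, -3, 4.
For λ=-2: eigenvector (1,1,-1).
For λ=-3: eigenvector (2,3,-2).
For λ=4: eigenvector (0,0,1).
General solution: c_1e^(-2t)(1,1,-1) + c_2e^(-3t)(2,3,-2) + c_3e^(4t)(0,0,1).

u(t) = c_1e^(-2t) + 2c_2e^(-3t), v(t) = c_1e^(-2t) + 3c_2e^(-3t), w(t) = -c_1e^(-2t) - 2c_2e^(-3t) + c_3e^(4t)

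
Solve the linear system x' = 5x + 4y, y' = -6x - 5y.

x(t) = c_1e^(t) + 2c_2e^(-t), y(t) = -c_1e^(t) - 3c_2e^(-t)

Coefficient matrix A = [[5, 4], [-6, -5]].
Characteristic polynomial det(A - λI) = λ^2 - 1 = 0.
Eigenvalues λ = 1, -1.
For λ=1: (A-λI) row 1 is [4, 4], so an eigenvector is (1, -1).
For λ=-1: (A-λI) row 1 is [6, 4], so an eigenvector is (2, -3).
General solution: c_1e^(t)(1,-1) + c_2e^(-t)(2,-3).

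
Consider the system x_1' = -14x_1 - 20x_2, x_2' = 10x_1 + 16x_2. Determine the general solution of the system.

x_1(t) = -K_1e^(6t) - 2K_2e^(-4t), x_2(t) = K_1e^(6t) + K_2e^(-4t)

Coefficient matrix A = [[-14, -20], [10, 16]].
Characteristic polynomial det(A - λI) = λ^2 - 2λ - 24 = 0.
Eigenvalues λ = 6, -4.
For λ=6: (A-λI) row 1 is [-20, -20], so an eigenvector is (-1, 1).
For λ=-4: (A-λI) row 1 is [-10, -20], so an eigenvector is (-2, 1).
General solution: K_1e^(6t)(-1,1) + K_2e^(-4t)(-2,1).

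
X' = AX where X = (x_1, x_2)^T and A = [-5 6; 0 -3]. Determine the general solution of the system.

Coefficient matrix A = [[-5, 6], [0, -3]].
Characteristic polynomial det(A - λI) = λ^2 + 8λ + 15 = 0.
Eigenvalues λ = -3, -5.
For λ=-3: (A-λI) row 1 is [-2, 6], so an eigenvector is (3, 1).
For λ=-5: (A-λI) row 1 is [0, 6], so an eigenvector is (1, 0).
General solution: C_1e^(-3t)(3,1) + C_2e^(-5t)(1,0).

x_1(t) = 3C_1e^(-3t) + C_2e^(-5t), x_2(t) = C_1e^(-3t)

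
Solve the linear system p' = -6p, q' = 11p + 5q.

p(t) = -C_2e^(-6t), q(t) = C_1e^(5t) + C_2e^(-6t)

Coefficient matrix A = [[-6, 0], [11, 5]].
Characteristic polynomial det(A - λI) = λ^2 + λ - 30 = 0.
Eigenvalues λ = 5, -6.
For λ=5: (A-λI) row 1 is [-11, 0], so an eigenvector is (0, 1).
For λ=-6: (A-λI) row 2 is [11, 11], so an eigenvector is (-1, 1).
General solution: C_1e^(5t)(0,1) + C_2e^(-6t)(-1,1).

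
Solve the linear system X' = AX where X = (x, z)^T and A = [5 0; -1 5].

Coefficient matrix A = [[5, 0], [-1, 5]].
Characteristic polynomial det(A - λI) = λ^2 - 10λ + 25 = 0.
Single eigenvalue λ = 5 with algebraic multiplicity 2.
Eigenvector v = (0,-1); generalized eigenvector w with (A-λI)w=v is (1,3).
General solution: e^(5t)[C_1·v + C_2·(t·v + w)].

x(t) = C_2e^(5t), z(t) = -C_1e^(5t) - C_2te^(5t) + 3C_2e^(5t)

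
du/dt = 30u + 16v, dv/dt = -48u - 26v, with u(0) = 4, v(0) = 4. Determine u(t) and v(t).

u(t) = 24e^(6t) - 20e^(-2t), v(t) = -36e^(6t) + 40e^(-2t)

Coefficient matrix A = [[30, 16], [-48, -26]].
Characteristic polynomial det(A - λI) = λ^2 - 4λ - 12 = 0.
Eigenvalues λ = -2, 6.
For λ=-2: (A-λI) row 1 is [32, 16], so an eigenvector is (1, -2).
For λ=6: (A-λI) row 1 is [24, 16], so an eigenvector is (2, -3).
General solution: c_1e^(-2t)(1,-2) + c_2e^(6t)(2,-3).
Applying u(0)=4, v(0)=4 gives c_1=-20, c_2=12.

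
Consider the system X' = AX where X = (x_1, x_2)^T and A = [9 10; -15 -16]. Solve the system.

Coefficient matrix A = [[9, 10], [-15, -16]].
Characteristic polynomial det(A - λI) = λ^2 + 7λ + 6 = 0.
Eigenvalues λ = -1, -6.
For λ=-1: (A-λI) row 1 is [10, 10], so an eigenvector is (-1, 1).
For λ=-6: (A-λI) row 1 is [15, 10], so an eigenvector is (2, -3).
General solution: c_1e^(-t)(-1,1) + c_2e^(-6t)(2,-3).

x_1(t) = -c_1e^(-t) + 2c_2e^(-6t), x_2(t) = c_1e^(-t) - 3c_2e^(-6t)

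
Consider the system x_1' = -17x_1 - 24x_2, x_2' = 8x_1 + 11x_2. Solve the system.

x_1(t) = 3C_1e^(-t) + 2C_2e^(-5t), x_2(t) = -2C_1e^(-t) - C_2e^(-5t)

Coefficient matrix A = [[-17, -24], [8, 11]].
Characteristic polynomial det(A - λI) = λ^2 + 6λ + 5 = 0.
Eigenvalues λ = -1, -5.
For λ=-1: (A-λI) row 1 is [-16, -24], so an eigenvector is (3, -2).
For λ=-5: (A-λI) row 1 is [-12, -24], so an eigenvector is (2, -1).
General solution: C_1e^(-t)(3,-2) + C_2e^(-5t)(2,-1).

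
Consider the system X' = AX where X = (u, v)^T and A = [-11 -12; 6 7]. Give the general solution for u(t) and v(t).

u(t) = 2C_1e^(-5t) - C_2e^(t), v(t) = -C_1e^(-5t) + C_2e^(t)

Coefficient matrix A = [[-11, -12], [6, 7]].
Characteristic polynomial det(A - λI) = λ^2 + 4λ - 5 = 0.
Eigenvalues λ = -5, 1.
For λ=-5: (A-λI) row 1 is [-6, -12], so an eigenvector is (2, -1).
For λ=1: (A-λI) row 1 is [-12, -12], so an eigenvector is (-1, 1).
General solution: C_1e^(-5t)(2,-1) + C_2e^(t)(-1,1).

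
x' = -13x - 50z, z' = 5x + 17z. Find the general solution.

Coefficient matrix A = [[-13, -50], [5, 17]].
Characteristic polynomial det(A - λI) = λ^2 - 4λ + 29 = 0.
Eigenvalues λ = 2 ± 5i (complex conjugate pair).
For λ=2+5i: an eigenvector is (-3,1) - i(-1,0) = (-3 + i, 1).
A real fundamental pair from Re and Im of e^((2+5i)t)v: X_1 = e^(2t)(cos(5t)·(-3,1) + sin(5t)·(-1,0)), X_2 = e^(2t)(sin(5t)·(-3,1) - cos(5t)·(-1,0)).
General solution: c_1X_1 + c_2X_2.

x(t) = -c_1e^(2t)sin(5t) - 3c_1e^(2t)cos(5t) - 3c_2e^(2t)sin(5t) + c_2e^(2t)cos(5t), z(t) = c_1e^(2t)cos(5t) + c_2e^(2t)sin(5t)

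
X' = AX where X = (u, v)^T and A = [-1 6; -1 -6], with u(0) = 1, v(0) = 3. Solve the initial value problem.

Coefficient matrix A = [[-1, 6], [-1, -6]].
Characteristic polynomial det(A - λI) = λ^2 + 7λ + 12 = 0.
Eigenvalues λ = -3, -4.
For λ=-3: (A-λI) row 1 is [2, 6], so an eigenvector is (3, -1).
For λ=-4: (A-λI) row 1 is [3, 6], so an eigenvector is (-2, 1).
General solution: C_1e^(-3t)(3,-1) + C_2e^(-4t)(-2,1).
Applying u(0)=1, v(0)=3 gives C_1=7, C_2=10.

u(t) = 21e^(-3t) - 20e^(-4t), v(t) = -7e^(-3t) + 10e^(-4t)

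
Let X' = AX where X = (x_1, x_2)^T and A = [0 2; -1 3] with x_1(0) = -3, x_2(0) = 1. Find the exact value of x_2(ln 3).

A = [[0,2],[-1,3]]; eigenvalues λ = 1, 2.
Eigenvectors: (-2,-1) for λ=1, (1,1) for λ=2.
From the initial condition, c_1 = 4, c_2 = 5.
x_2(ln 3) = (4)(3^1)(-1) + (5)(3^2)(1) = 33.

33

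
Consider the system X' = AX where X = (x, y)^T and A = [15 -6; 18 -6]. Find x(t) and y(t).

x(t) = 2K_1e^(6t) + K_2e^(3t), y(t) = 3K_1e^(6t) + 2K_2e^(3t)

Coefficient matrix A = [[15, -6], [18, -6]].
Characteristic polynomial det(A - λI) = λ^2 - 9λ + 18 = 0.
Eigenvalues λ = 6, 3.
For λ=6: (A-λI) row 1 is [9, -6], so an eigenvector is (2, 3).
For λ=3: (A-λI) row 1 is [12, -6], so an eigenvector is (1, 2).
General solution: K_1e^(6t)(2,3) + K_2e^(3t)(1,2).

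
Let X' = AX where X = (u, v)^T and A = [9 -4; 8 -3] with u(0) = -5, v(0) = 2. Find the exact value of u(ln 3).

A = [[9,-4],[8,-3]]; eigenvalues λ = 1, 5.
Eigenvectors: (-1,-2) for λ=1, (-1,-1) for λ=5.
From the initial condition, c_1 = -7, c_2 = 12.
u(ln 3) = (-7)(3^1)(-1) + (12)(3^5)(-1) = -2895.

-2895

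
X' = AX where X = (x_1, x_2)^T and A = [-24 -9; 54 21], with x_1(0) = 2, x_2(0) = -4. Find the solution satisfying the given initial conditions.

x_1(t) = 2e^(-6t), x_2(t) = -4e^(-6t)

Coefficient matrix A = [[-24, -9], [54, 21]].
Characteristic polynomial det(A - λI) = λ^2 + 3λ - 18 = 0.
Eigenvalues λ = -6, 3.
For λ=-6: (A-λI) row 1 is [-18, -9], so an eigenvector is (1, -2).
For λ=3: (A-λI) row 1 is [-27, -9], so an eigenvector is (-1, 3).
General solution: K_1e^(-6t)(1,-2) + K_2e^(3t)(-1,3).
Applying x_1(0)=2, x_2(0)=-4 gives K_1=2, K_2=0.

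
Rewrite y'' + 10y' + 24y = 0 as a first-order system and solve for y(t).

Let x_1 = y, x_2 = y'. Then x_1' = x_2 and x_2' = -24x_1 - 10x_2.
A = [[0,1],[-24,-10]]; det(A-λI) = λ^2 + 10λ + 24.
Eigenvalues λ = -4, -6 with eigenvectors (1,-4), (1,-6).

y(t) = C_1e^(-4t) + C_2e^(-6t)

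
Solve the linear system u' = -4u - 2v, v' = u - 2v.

Coefficient matrix A = [[-4, -2], [1, -2]].
Characteristic polynomial det(A - λI) = λ^2 + 6λ + 10 = 0.
Eigenvalues λ = -3 ± i (complex conjugate pair).
For λ=-3+i: an eigenvector is (-1,1) - i(-1,0) = (-1 + i, 1).
A real fundamental pair from Re and Im of e^((-3+i)t)v: X_1 = e^(-3t)(cos(t)·(-1,1) + sin(t)·(-1,0)), X_2 = e^(-3t)(sin(t)·(-1,1) - cos(t)·(-1,0)).
General solution: C_1X_1 + C_2X_2.

u(t) = -C_1e^(-3t)sin(t) - C_1e^(-3t)cos(t) - C_2e^(-3t)sin(t) + C_2e^(-3t)cos(t), v(t) = C_1e^(-3t)cos(t) + C_2e^(-3t)sin(t)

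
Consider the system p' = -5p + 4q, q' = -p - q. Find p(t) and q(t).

p(t) = 2C_1e^(-3t) + 2C_2te^(-3t) - 3C_2e^(-3t), q(t) = C_1e^(-3t) + C_2te^(-3t) - C_2e^(-3t)

Coefficient matrix A = [[-5, 4], [-1, -1]].
Characteristic polynomial det(A - λI) = λ^2 + 6λ + 9 = 0.
Single eigenvalue λ = -3 with algebraic multiplicity 2.
Eigenvector v = (2,1); generalized eigenvector w with (A-λI)w=v is (-3,-1).
General solution: e^(-3t)[C_1·v + C_2·(t·v + w)].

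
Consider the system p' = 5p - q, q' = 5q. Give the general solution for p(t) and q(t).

Coefficient matrix A = [[5, -1], [0, 5]].
Characteristic polynomial det(A - λI) = λ^2 - 10λ + 25 = 0.
Single eigenvalue λ = 5 with algebraic multiplicity 2.
Eigenvector v = (1,0); generalized eigenvector w with (A-λI)w=v is (2,-1).
General solution: e^(5t)[K_1·v + K_2·(t·v + w)].

p(t) = K_1e^(5t) + K_2te^(5t) + 2K_2e^(5t), q(t) = -K_2e^(5t)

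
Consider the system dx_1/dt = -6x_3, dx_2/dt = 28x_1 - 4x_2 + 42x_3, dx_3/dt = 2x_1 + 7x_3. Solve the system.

x_1(t) = -2C_1e^(3t) - 3C_3e^(4t), x_2(t) = -2C_1e^(3t) + C_2e^(-4t), x_3(t) = C_1e^(3t) + 2C_3e^(4t)

Coefficient matrix A = [[0, 0, -6], [28, -4, 42], [2, 0, 7]].
det(A - λI) = 0 gives eigenvalues λ = 3, -4, 4.
For λ=3: eigenvector (-2,-2,1).
For λ=-4: eigenvector (0,1,0).
For λ=4: eigenvector (-3,0,2).
General solution: C_1e^(3t)(-2,-2,1) + C_2e^(-4t)(0,1,0) + C_3e^(4t)(-3,0,2).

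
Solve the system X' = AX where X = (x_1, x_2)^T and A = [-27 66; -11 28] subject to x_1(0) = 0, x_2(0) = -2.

x_1(t) = -12e^(6t) + 12e^(-5t), x_2(t) = -6e^(6t) + 4e^(-5t)

Coefficient matrix A = [[-27, 66], [-11, 28]].
Characteristic polynomial det(A - λI) = λ^2 - λ - 30 = 0.
Eigenvalues λ = 6, -5.
For λ=6: (A-λI) row 1 is [-33, 66], so an eigenvector is (2, 1).
For λ=-5: (A-λI) row 1 is [-22, 66], so an eigenvector is (3, 1).
General solution: K_1e^(6t)(2,1) + K_2e^(-5t)(3,1).
Applying x_1(0)=0, x_2(0)=-2 gives K_1=-6, K_2=4.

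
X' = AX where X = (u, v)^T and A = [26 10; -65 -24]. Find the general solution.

u(t) = -K_1e^(t)sin(5t) + K_1e^(t)cos(5t) + K_2e^(t)sin(5t) + K_2e^(t)cos(5t), v(t) = 2K_1e^(t)sin(5t) - 3K_1e^(t)cos(5t) - 3K_2e^(t)sin(5t) - 2K_2e^(t)cos(5t)

Coefficient matrix A = [[26, 10], [-65, -24]].
Characteristic polynomial det(A - λI) = λ^2 - 2λ + 26 = 0.
Eigenvalues λ = 1 ± 5i (complex conjugate pair).
For λ=1+5i: an eigenvector is (1,-3) - i(-1,2) = (1 + i, -3 - 2i).
A real fundamental pair from Re and Im of e^((1+5i)t)v: X_1 = e^(t)(cos(5t)·(1,-3) + sin(5t)·(-1,2)), X_2 = e^(t)(sin(5t)·(1,-3) - cos(5t)·(-1,2)).
General solution: K_1X_1 + K_2X_2.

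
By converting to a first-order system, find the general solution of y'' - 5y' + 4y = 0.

y(t) = K_1e^(4t) + K_2e^(t)

Let x_1 = y, x_2 = y'. Then x_1' = x_2 and x_2' = -4x_1 + 5x_2.
A = [[0,1],[-4,5]]; det(A-λI) = λ^2 - 5λ + 4.
Eigenvalues λ = 4, 1 with eigenvectors (1,4), (1,1).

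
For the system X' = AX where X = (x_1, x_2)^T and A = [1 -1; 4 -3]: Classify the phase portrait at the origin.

stable improper node

A = [[1,-1],[4,-3]]; det(A-λI) = λ^2 + 2λ + 1.
repeated λ = -1 with a single eigenvector.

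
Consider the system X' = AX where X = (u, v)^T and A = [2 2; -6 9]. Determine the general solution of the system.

Coefficient matrix A = [[2, 2], [-6, 9]].
Characteristic polynomial det(A - λI) = λ^2 - 11λ + 30 = 0.
Eigenvalues λ = 6, 5.
For λ=6: (A-λI) row 1 is [-4, 2], so an eigenvector is (-1, -2).
For λ=5: (A-λI) row 1 is [-3, 2], so an eigenvector is (-2, -3).
General solution: c_1e^(6t)(-1,-2) + c_2e^(5t)(-2,-3).

u(t) = -c_1e^(6t) - 2c_2e^(5t), v(t) = -2c_1e^(6t) - 3c_2e^(5t)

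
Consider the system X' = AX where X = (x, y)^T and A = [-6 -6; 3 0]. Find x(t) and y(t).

x(t) = K_1e^(-3t)sin(3t) + K_1e^(-3t)cos(3t) + K_2e^(-3t)sin(3t) - K_2e^(-3t)cos(3t), y(t) = -K_1e^(-3t)cos(3t) - K_2e^(-3t)sin(3t)

Coefficient matrix A = [[-6, -6], [3, 0]].
Characteristic polynomial det(A - λI) = λ^2 + 6λ + 18 = 0.
Eigenvalues λ = -3 ± 3i (complex conjugate pair).
For λ=-3+3i: an eigenvector is (1,-1) - i(1,0) = (1 - i, -1).
A real fundamental pair from Re and Im of e^((-3+3i)t)v: X_1 = e^(-3t)(cos(3t)·(1,-1) + sin(3t)·(1,0)), X_2 = e^(-3t)(sin(3t)·(1,-1) - cos(3t)·(1,0)).
General solution: K_1X_1 + K_2X_2.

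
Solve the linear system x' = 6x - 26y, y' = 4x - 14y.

x(t) = -2C_1e^(-4t)sin(2t) - 3C_1e^(-4t)cos(2t) - 3C_2e^(-4t)sin(2t) + 2C_2e^(-4t)cos(2t), y(t) = -C_1e^(-4t)sin(2t) - C_1e^(-4t)cos(2t) - C_2e^(-4t)sin(2t) + C_2e^(-4t)cos(2t)

Coefficient matrix A = [[6, -26], [4, -14]].
Characteristic polynomial det(A - λI) = λ^2 + 8λ + 20 = 0.
Eigenvalues λ = -4 ± 2i (complex conjugate pair).
For λ=-4+2i: an eigenvector is (-3,-1) - i(-2,-1) = (-3 + 2i, -1 + i).
A real fundamental pair from Re and Im of e^((-4+2i)t)v: X_1 = e^(-4t)(cos(2t)·(-3,-1) + sin(2t)·(-2,-1)), X_2 = e^(-4t)(sin(2t)·(-3,-1) - cos(2t)·(-2,-1)).
General solution: C_1X_1 + C_2X_2.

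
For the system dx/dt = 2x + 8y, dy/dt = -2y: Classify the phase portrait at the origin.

saddle

A = [[2,8],[0,-2]]; det(A-λI) = λ^2 - 4.
λ = -2, 2: opposite signs.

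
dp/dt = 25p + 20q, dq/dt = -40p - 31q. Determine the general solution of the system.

Coefficient matrix A = [[25, 20], [-40, -31]].
Characteristic polynomial det(A - λI) = λ^2 + 6λ + 25 = 0.
Eigenvalues λ = -3 ± 4i (complex conjugate pair).
For λ=-3+4i: an eigenvector is (-1,1) - i(-2,3) = (-1 + 2i, 1 - 3i).
A real fundamental pair from Re and Im of e^((-3+4i)t)v: X_1 = e^(-3t)(cos(4t)·(-1,1) + sin(4t)·(-2,3)), X_2 = e^(-3t)(sin(4t)·(-1,1) - cos(4t)·(-2,3)).
General solution: c_1X_1 + c_2X_2.

p(t) = -2c_1e^(-3t)sin(4t) - c_1e^(-3t)cos(4t) - c_2e^(-3t)sin(4t) + 2c_2e^(-3t)cos(4t), q(t) = 3c_1e^(-3t)sin(4t) + c_1e^(-3t)cos(4t) + c_2e^(-3t)sin(4t) - 3c_2e^(-3t)cos(4t)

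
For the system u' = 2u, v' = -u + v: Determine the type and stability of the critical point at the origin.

A = [[2,0],[-1,1]]; det(A-λI) = λ^2 - 3λ + 2.
λ = 2, 1: both positive.

unstable node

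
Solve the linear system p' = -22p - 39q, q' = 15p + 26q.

Coefficient matrix A = [[-22, -39], [15, 26]].
Characteristic polynomial det(A - λI) = λ^2 - 4λ + 13 = 0.
Eigenvalues λ = 2 ± 3i (complex conjugate pair).
For λ=2+3i: an eigenvector is (3,-2) - i(2,-1) = (3 - 2i, -2 + i).
A real fundamental pair from Re and Im of e^((2+3i)t)v: X_1 = e^(2t)(cos(3t)·(3,-2) + sin(3t)·(2,-1)), X_2 = e^(2t)(sin(3t)·(3,-2) - cos(3t)·(2,-1)).
General solution: c_1X_1 + c_2X_2.

p(t) = 2c_1e^(2t)sin(3t) + 3c_1e^(2t)cos(3t) + 3c_2e^(2t)sin(3t) - 2c_2e^(2t)cos(3t), q(t) = -c_1e^(2t)sin(3t) - 2c_1e^(2t)cos(3t) - 2c_2e^(2t)sin(3t) + c_2e^(2t)cos(3t)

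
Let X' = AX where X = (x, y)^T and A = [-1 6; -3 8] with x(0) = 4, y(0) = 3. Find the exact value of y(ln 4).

2064

A = [[-1,6],[-3,8]]; eigenvalues λ = 5, 2.
Eigenvectors: (1,1) for λ=5, (-2,-1) for λ=2.
From the initial condition, c_1 = 2, c_2 = -1.
y(ln 4) = (2)(4^5)(1) + (-1)(4^2)(-1) = 2064.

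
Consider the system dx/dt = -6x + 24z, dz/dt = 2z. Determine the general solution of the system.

x(t) = -3c_1e^(2t) - c_2e^(-6t), z(t) = -c_1e^(2t)

Coefficient matrix A = [[-6, 24], [0, 2]].
Characteristic polynomial det(A - λI) = λ^2 + 4λ - 12 = 0.
Eigenvalues λ = 2, -6.
For λ=2: (A-λI) row 1 is [-8, 24], so an eigenvector is (-3, -1).
For λ=-6: (A-λI) row 1 is [0, 24], so an eigenvector is (-1, 0).
General solution: c_1e^(2t)(-3,-1) + c_2e^(-6t)(-1,0).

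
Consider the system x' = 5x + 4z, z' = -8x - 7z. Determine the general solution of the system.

Coefficient matrix A = [[5, 4], [-8, -7]].
Characteristic polynomial det(A - λI) = λ^2 + 2λ - 3 = 0.
Eigenvalues λ = 1, -3.
For λ=1: (A-λI) row 1 is [4, 4], so an eigenvector is (1, -1).
For λ=-3: (A-λI) row 1 is [8, 4], so an eigenvector is (1, -2).
General solution: C_1e^(t)(1,-1) + C_2e^(-3t)(1,-2).

x(t) = C_1e^(t) + C_2e^(-3t), z(t) = -C_1e^(t) - 2C_2e^(-3t)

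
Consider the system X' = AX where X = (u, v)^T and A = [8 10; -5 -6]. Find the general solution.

Coefficient matrix A = [[8, 10], [-5, -6]].
Characteristic polynomial det(A - λI) = λ^2 - 2λ + 2 = 0.
Eigenvalues λ = 1 ± i (complex conjugate pair).
For λ=1+i: an eigenvector is (3,-2) - i(1,-1) = (3 - i, -2 + i).
A real fundamental pair from Re and Im of e^((1+i)t)v: X_1 = e^(t)(cos(t)·(3,-2) + sin(t)·(1,-1)), X_2 = e^(t)(sin(t)·(3,-2) - cos(t)·(1,-1)).
General solution: C_1X_1 + C_2X_2.

u(t) = C_1e^(t)sin(t) + 3C_1e^(t)cos(t) + 3C_2e^(t)sin(t) - C_2e^(t)cos(t), v(t) = -C_1e^(t)sin(t) - 2C_1e^(t)cos(t) - 2C_2e^(t)sin(t) + C_2e^(t)cos(t)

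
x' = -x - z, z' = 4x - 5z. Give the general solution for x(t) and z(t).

Coefficient matrix A = [[-1, -1], [4, -5]].
Characteristic polynomial det(A - λI) = λ^2 + 6λ + 9 = 0.
Single eigenvalue λ = -3 with algebraic multiplicity 2.
Eigenvector v = (-1,-2); generalized eigenvector w with (A-λI)w=v is (0,1).
General solution: e^(-3t)[K_1·v + K_2·(t·v + w)].

x(t) = -K_1e^(-3t) - K_2te^(-3t), z(t) = -2K_1e^(-3t) - 2K_2te^(-3t) + K_2e^(-3t)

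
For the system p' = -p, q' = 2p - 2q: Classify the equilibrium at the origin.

A = [[-1,0],[2,-2]]; det(A-λI) = λ^2 + 3λ + 2.
λ = -1, -2: both negative.

stable node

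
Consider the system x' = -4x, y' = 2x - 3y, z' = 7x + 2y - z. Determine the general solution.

x(t) = c_3e^(-4t), y(t) = -c_1e^(-3t) - 2c_3e^(-4t), z(t) = c_1e^(-3t) + c_2e^(-t) - c_3e^(-4t)

Coefficient matrix A = [[-4, 0, 0], [2, -3, 0], [7, 2, -1]].
det(A - λI) = 0 gives eigenvalues λ = -3, -1, -4.
For λ=-3: eigenvector (0,-1,1).
For λ=-1: eigenvector (0,0,1).
For λ=-4: eigenvector (1,-2,-1).
General solution: c_1e^(-3t)(0,-1,1) + c_2e^(-t)(0,0,1) + c_3e^(-4t)(1,-2,-1).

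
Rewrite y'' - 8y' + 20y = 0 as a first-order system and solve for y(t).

y(t) = C_1e^(4t)cos(2t) + C_2e^(4t)sin(2t)

Let x_1 = y, x_2 = y'. Then x_1' = x_2 and x_2' = -20x_1 + 8x_2.
A = [[0,1],[-20,8]]; det(A-λI) = λ^2 - 8λ + 20.
Eigenvalues λ = 4 ± 2i.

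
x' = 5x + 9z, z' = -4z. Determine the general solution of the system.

Coefficient matrix A = [[5, 9], [0, -4]].
Characteristic polynomial det(A - λI) = λ^2 - λ - 20 = 0.
Eigenvalues λ = -4, 5.
For λ=-4: (A-λI) row 1 is [9, 9], so an eigenvector is (-1, 1).
For λ=5: (A-λI) row 1 is [0, 9], so an eigenvector is (1, 0).
General solution: K_1e^(-4t)(-1,1) + K_2e^(5t)(1,0).

x(t) = -K_1e^(-4t) + K_2e^(5t), z(t) = K_1e^(-4t)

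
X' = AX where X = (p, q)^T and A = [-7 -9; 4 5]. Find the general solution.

Coefficient matrix A = [[-7, -9], [4, 5]].
Characteristic polynomial det(A - λI) = λ^2 + 2λ + 1 = 0.
Single eigenvalue λ = -1 with algebraic multiplicity 2.
Eigenvector v = (3,-2); generalized eigenvector w with (A-λI)w=v is (-2,1).
General solution: e^(-t)[K_1·v + K_2·(t·v + w)].

p(t) = 3K_1e^(-t) + 3K_2te^(-t) - 2K_2e^(-t), q(t) = -2K_1e^(-t) - 2K_2te^(-t) + K_2e^(-t)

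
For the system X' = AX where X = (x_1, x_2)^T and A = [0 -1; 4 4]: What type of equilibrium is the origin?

A = [[0,-1],[4,4]]; det(A-λI) = λ^2 - 4λ + 4.
repeated λ = 2 with a single eigenvector.

unstable improper node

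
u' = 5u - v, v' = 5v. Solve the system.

Coefficient matrix A = [[5, -1], [0, 5]].
Characteristic polynomial det(A - λI) = λ^2 - 10λ + 25 = 0.
Single eigenvalue λ = 5 with algebraic multiplicity 2.
Eigenvector v = (-1,0); generalized eigenvector w with (A-λI)w=v is (-1,1).
General solution: e^(5t)[K_1·v + K_2·(t·v + w)].

u(t) = -K_1e^(5t) - K_2te^(5t) - K_2e^(5t), v(t) = K_2e^(5t)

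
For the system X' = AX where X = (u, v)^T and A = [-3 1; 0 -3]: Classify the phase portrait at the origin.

stable improper node

A = [[-3,1],[0,-3]]; det(A-λI) = λ^2 + 6λ + 9.
repeated λ = -3 with a single eigenvector.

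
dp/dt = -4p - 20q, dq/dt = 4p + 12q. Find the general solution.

Coefficient matrix A = [[-4, -20], [4, 12]].
Characteristic polynomial det(A - λI) = λ^2 - 8λ + 32 = 0.
Eigenvalues λ = 4 ± 4i (complex conjugate pair).
For λ=4+4i: an eigenvector is (1,0) - i(-2,1) = (1 + 2i, 0 - i).
A real fundamental pair from Re and Im of e^((4+4i)t)v: X_1 = e^(4t)(cos(4t)·(1,0) + sin(4t)·(-2,1)), X_2 = e^(4t)(sin(4t)·(1,0) - cos(4t)·(-2,1)).
General solution: C_1X_1 + C_2X_2.

p(t) = -2C_1e^(4t)sin(4t) + C_1e^(4t)cos(4t) + C_2e^(4t)sin(4t) + 2C_2e^(4t)cos(4t), q(t) = C_1e^(4t)sin(4t) - C_2e^(4t)cos(4t)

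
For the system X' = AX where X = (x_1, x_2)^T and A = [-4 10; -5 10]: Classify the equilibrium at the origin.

unstable spiral

A = [[-4,10],[-5,10]]; det(A-λI) = λ^2 - 6λ + 10.
λ = 3 ± i: positive real part.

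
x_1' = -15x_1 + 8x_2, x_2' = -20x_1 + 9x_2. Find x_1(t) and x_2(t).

Coefficient matrix A = [[-15, 8], [-20, 9]].
Characteristic polynomial det(A - λI) = λ^2 + 6λ + 25 = 0.
Eigenvalues λ = -3 ± 4i (complex conjugate pair).
For λ=-3+4i: an eigenvector is (1,1) - i(-1,-2) = (1 + i, 1 + 2i).
A real fundamental pair from Re and Im of e^((-3+4i)t)v: X_1 = e^(-3t)(cos(4t)·(1,1) + sin(4t)·(-1,-2)), X_2 = e^(-3t)(sin(4t)·(1,1) - cos(4t)·(-1,-2)).
General solution: K_1X_1 + K_2X_2.

x_1(t) = -K_1e^(-3t)sin(4t) + K_1e^(-3t)cos(4t) + K_2e^(-3t)sin(4t) + K_2e^(-3t)cos(4t), x_2(t) = -2K_1e^(-3t)sin(4t) + K_1e^(-3t)cos(4t) + K_2e^(-3t)sin(4t) + 2K_2e^(-3t)cos(4t)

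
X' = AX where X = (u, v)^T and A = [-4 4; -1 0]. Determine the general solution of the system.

Coefficient matrix A = [[-4, 4], [-1, 0]].
Characteristic polynomial det(A - λI) = λ^2 + 4λ + 4 = 0.
Single eigenvalue λ = -2 with algebraic multiplicity 2.
Eigenvector v = (2,1); generalized eigenvector w with (A-λI)w=v is (-1,0).
General solution: e^(-2t)[c_1·v + c_2·(t·v + w)].

u(t) = 2c_1e^(-2t) + 2c_2te^(-2t) - c_2e^(-2t), v(t) = c_1e^(-2t) + c_2te^(-2t)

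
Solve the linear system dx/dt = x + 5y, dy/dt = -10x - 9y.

x(t) = -K_1e^(-4t)sin(5t) + K_2e^(-4t)cos(5t), y(t) = K_1e^(-4t)sin(5t) - K_1e^(-4t)cos(5t) - K_2e^(-4t)sin(5t) - K_2e^(-4t)cos(5t)

Coefficient matrix A = [[1, 5], [-10, -9]].
Characteristic polynomial det(A - λI) = λ^2 + 8λ + 41 = 0.
Eigenvalues λ = -4 ± 5i (complex conjugate pair).
For λ=-4+5i: an eigenvector is (0,-1) - i(-1,1) = (0 + i, -1 - i).
A real fundamental pair from Re and Im of e^((-4+5i)t)v: X_1 = e^(-4t)(cos(5t)·(0,-1) + sin(5t)·(-1,1)), X_2 = e^(-4t)(sin(5t)·(0,-1) - cos(5t)·(-1,1)).
General solution: K_1X_1 + K_2X_2.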